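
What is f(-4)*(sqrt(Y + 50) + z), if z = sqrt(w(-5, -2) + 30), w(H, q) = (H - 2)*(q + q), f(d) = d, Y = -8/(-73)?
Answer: -4*sqrt(58) - 4*sqrt(267034)/73 ≈ -58.778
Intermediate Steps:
Y = 8/73 (Y = -8*(-1/73) = 8/73 ≈ 0.10959)
w(H, q) = 2*q*(-2 + H) (w(H, q) = (-2 + H)*(2*q) = 2*q*(-2 + H))
z = sqrt(58) (z = sqrt(2*(-2)*(-2 - 5) + 30) = sqrt(2*(-2)*(-7) + 30) = sqrt(28 + 30) = sqrt(58) ≈ 7.6158)
f(-4)*(sqrt(Y + 50) + z) = -4*(sqrt(8/73 + 50) + sqrt(58)) = -4*(sqrt(3658/73) + sqrt(58)) = -4*(sqrt(267034)/73 + sqrt(58)) = -4*(sqrt(58) + sqrt(267034)/73) = -4*sqrt(58) - 4*sqrt(267034)/73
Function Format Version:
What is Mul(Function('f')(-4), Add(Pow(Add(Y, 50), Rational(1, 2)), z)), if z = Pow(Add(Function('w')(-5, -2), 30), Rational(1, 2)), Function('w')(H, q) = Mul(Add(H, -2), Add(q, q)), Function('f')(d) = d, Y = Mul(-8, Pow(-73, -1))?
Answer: Add(Mul(-4, Pow(58, Rational(1, 2))), Mul(Rational(-4, 73), Pow(267034, Rational(1, 2)))) ≈ -58.778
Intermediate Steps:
Y = Rational(8, 73) (Y = Mul(-8, Rational(-1, 73)) = Rational(8, 73) ≈ 0.10959)
Function('w')(H, q) = Mul(2, q, Add(-2, H)) (Function('w')(H, q) = Mul(Add(-2, H), Mul(2, q)) = Mul(2, q, Add(-2, H)))
z = Pow(58, Rational(1, 2)) (z = Pow(Add(Mul(2, -2, Add(-2, -5)), 30), Rational(1, 2)) = Pow(Add(Mul(2, -2, -7), 30), Rational(1, 2)) = Pow(Add(28, 30), Rational(1, 2)) = Pow(58, Rational(1, 2)) ≈ 7.6158)
Mul(Function('f')(-4), Add(Pow(Add(Y, 50), Rational(1, 2)), z)) = Mul(-4, Add(Pow(Add(Rational(8, 73), 50), Rational(1, 2)), Pow(58, Rational(1, 2)))) = Mul(-4, Add(Pow(Rational(3658, 73), Rational(1, 2)), Pow(58, Rational(1, 2)))) = Mul(-4, Add(Mul(Rational(1, 73), Pow(267034, Rational(1, 2))), Pow(58, Rational(1, 2)))) = Mul(-4, Add(Pow(58, Rational(1, 2)), Mul(Rational(1, 73), Pow(267034, Rational(1, 2))))) = Add(Mul(-4, Pow(58, Rational(1, 2))), Mul(Rational(-4, 73), Pow(267034, Rational(1, 2))))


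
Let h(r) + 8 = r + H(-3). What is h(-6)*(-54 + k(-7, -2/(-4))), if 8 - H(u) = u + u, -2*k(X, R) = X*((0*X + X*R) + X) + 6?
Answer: 0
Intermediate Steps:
k(X, R) = -3 - X*(X + R*X)/2 (k(X, R) = -(X*((0*X + X*R) + X) + 6)/2 = -(X*((0 + R*X) + X) + 6)/2 = -(X*(R*X + X) + 6)/2 = -(X*(X + R*X) + 6)/2 = -(6 + X*(X + R*X))/2 = -3 - X*(X + R*X)/2)
H(u) = 8 - 2*u (H(u) = 8 - (u + u) = 8 - 2*u)
h(r) = 6 + r (h(r) = -8 + (r + (8 - 2*(-3))) = -8 + (r + (8 + 6)) = -8 + (r + 14) = -8 + (14 + r) = 6 + r)
h(-6)*(-54 + k(-7, -2/(-4))) = (6 - 6)*(-54 + (-3 - ½*(-7)² - ½*(-2/(-4))*(-7)²)) = 0*(-54 + (-3 - ½*49 - ½*(-2*(-¼))*49)) = 0*(-54 + (-3 - 49/2 - ½*½*49)) = 0*(-54 + (-3 - 49/2 - 49/4)) = 0*(-54 - 159/4) = 0*(-375/4) = 0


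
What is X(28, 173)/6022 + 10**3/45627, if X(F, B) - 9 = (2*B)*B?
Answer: 2737573609/274765794 ≈ 9.9633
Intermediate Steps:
X(F, B) = 9 + 2*B**2 (X(F, B) = 9 + (2*B)*B = 9 + 2*B**2)
X(28, 173)/6022 + 10**3/45627 = (9 + 2*173**2)/6022 + 10**3/45627 = (9 + 2*29929)*(1/6022) + 1000*(1/45627) = (9 + 59858)*(1/6022) + 1000/45627 = 59867*(1/6022) + 1000/45627 = 59867/6022 + 1000/45627 = 2737573609/274765794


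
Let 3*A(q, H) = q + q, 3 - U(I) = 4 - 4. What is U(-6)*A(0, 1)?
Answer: 0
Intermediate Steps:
U(I) = 3 (U(I) = 3 - (4 - 4) = 3 - 1*0 = 3 + 0 = 3)
A(q, H) = 2*q/3 (A(q, H) = (q + q)/3 = (2*q)/3 = 2*q/3)
U(-6)*A(0, 1) = 3*((2/3)*0) = 3*0 = 0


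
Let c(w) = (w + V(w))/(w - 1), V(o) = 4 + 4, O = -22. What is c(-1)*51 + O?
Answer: -401/2 ≈ -200.50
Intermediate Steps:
V(o) = 8
c(w) = (8 + w)/(-1 + w) (c(w) = (w + 8)/(w - 1) = (8 + w)/(-1 + w))
c(-1)*51 + O = ((8 - 1)/(-1 - 1))*51 - 22 = (7/(-2))*51 - 22 = -½*7*51 - 22 = -7/2*51 - 22 = -357/2 - 22 = -401/2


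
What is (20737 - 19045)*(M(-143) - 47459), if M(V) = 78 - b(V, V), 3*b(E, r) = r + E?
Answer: -80007348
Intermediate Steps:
b(E, r) = E/3 + r/3 (b(E, r) = (r + E)/3 = (E + r)/3 = E/3 + r/3)
M(V) = 78 - 2*V/3 (M(V) = 78 - (V/3 + V/3) = 78 - 2*V/3)
(20737 - 19045)*(M(-143) - 47459) = (20737 - 19045)*((78 - 2/3*(-143)) - 47459) = 1692*((78 + 286/3) - 47459) = 1692*(520/3 - 47459) = 1692*(-141857/3) = -80007348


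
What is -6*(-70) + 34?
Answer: 454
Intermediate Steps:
-6*(-70) + 34 = 420 + 34 = 454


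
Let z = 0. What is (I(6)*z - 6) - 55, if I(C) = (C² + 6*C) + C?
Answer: -61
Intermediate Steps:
I(C) = C² + 7*C
(I(6)*z - 6) - 55 = ((6*(7 + 6))*0 - 6) - 55 = ((6*13)*0 - 6) - 55 = (78*0 - 6) - 55 = (0 - 6) - 55 = -6 - 55 = -61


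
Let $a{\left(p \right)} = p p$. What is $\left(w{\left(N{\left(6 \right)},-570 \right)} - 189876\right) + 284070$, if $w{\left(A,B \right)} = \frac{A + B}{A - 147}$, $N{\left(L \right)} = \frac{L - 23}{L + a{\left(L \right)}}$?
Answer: $\frac{583179011}{6191} \approx 94198.0$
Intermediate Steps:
$a{\left(p \right)} = p^{2}$
$N{\left(L \right)} = \frac{-23 + L}{L + L^{2}}$ ($N{\left(L \right)} = \frac{L - 23}{L + L^{2}} = \frac{-23 + L}{L + L^{2}}$)
$w{\left(A,B \right)} = \frac{A + B}{-147 + A}$
$\left(w{\left(N{\left(6 \right)},-570 \right)} - 189876\right) + 284070 = \left(\frac{\frac{-23 + 6}{6 \left(1 + 6\right)} - 570}{-147 + \frac{-23 + 6}{6 \left(1 + 6\right)}} - 189876\right) + 284070 = \left(\frac{\frac{1}{6} \cdot \frac{1}{7} \left(-17\right) - 570}{-147 + \frac{1}{6} \cdot \frac{1}{7} \left(-17\right)} - 189876\right) + 284070 = \left(\frac{- \frac{17}{42} - 570}{-147 - \frac{17}{42}} - 189876\right) + 284070 = \left(\frac{1}{- \frac{6191}{42}} \left(- \frac{23957}{42}\right) - 189876\right) + 284070 = \left(\left(- \frac{42}{6191}\right) \left(- \frac{23957}{42}\right) - 189876\right) + 284070 = \left(\frac{23957}{6191} - 189876\right) + 284070 = - \frac{1175498359}{6191} + 284070 = \frac{583179011}{6191}$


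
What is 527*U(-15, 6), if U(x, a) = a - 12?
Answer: -3162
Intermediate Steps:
U(x, a) = -12 + a
527*U(-15, 6) = 527*(-12 + 6) = 527*(-6) = -3162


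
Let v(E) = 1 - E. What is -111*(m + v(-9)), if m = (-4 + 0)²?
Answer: -2886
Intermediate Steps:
m = 16 (m = (-4)² = 16)
-111*(m + v(-9)) = -111*(16 + (1 - 1*(-9))) = -111*(16 + (1 + 9)) = -111*(16 + 10) = -111*26 = -2886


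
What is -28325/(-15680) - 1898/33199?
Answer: 182120207/104112064 ≈ 1.7493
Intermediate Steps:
-28325/(-15680) - 1898/33199 = -28325*(-1/15680) - 1898*1/33199 = 5665/3136 - 1898/33199 = 182120207/104112064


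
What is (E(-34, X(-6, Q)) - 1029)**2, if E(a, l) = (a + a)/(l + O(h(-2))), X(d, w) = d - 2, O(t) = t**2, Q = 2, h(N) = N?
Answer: 1024144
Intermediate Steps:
X(d, w) = -2 + d
E(a, l) = 2*a/(4 + l) (E(a, l) = (a + a)/(l + (-2)**2) = (2*a)/(l + 4) = (2*a)/(4 + l) = 2*a/(4 + l))
(E(-34, X(-6, Q)) - 1029)**2 = (2*(-34)/(4 + (-2 - 6)) - 1029)**2 = (2*(-34)/(4 - 8) - 1029)**2 = (2*(-34)/(-4) - 1029)**2 = (2*(-34)*(-1/4) - 1029)**2 = (17 - 1029)**2 = (-1012)**2 = 1024144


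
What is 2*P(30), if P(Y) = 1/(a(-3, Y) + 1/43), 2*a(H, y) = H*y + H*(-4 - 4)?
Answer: -43/709 ≈ -0.060649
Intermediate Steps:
a(H, y) = -4*H + H*y/2 (a(H, y) = (H*y + H*(-4 - 4))/2 = (H*y + H*(-8))/2 = (H*y - 8*H)/2 = (-8*H + H*y)/2 = -4*H + H*y/2)
P(Y) = 1/(517/43 - 3*Y/2) (P(Y) = 1/((½)*(-3)*(-8 + Y) + 1/43) = 1/((12 - 3*Y/2) + 1/43) = 1/(517/43 - 3*Y/2))
2*P(30) = 2*(-86/(-1034 + 129*30)) = 2*(-86/(-1034 + 3870)) = 2*(-86/2836) = 2*(-86*1/2836) = 2*(-43/1418) = -43/709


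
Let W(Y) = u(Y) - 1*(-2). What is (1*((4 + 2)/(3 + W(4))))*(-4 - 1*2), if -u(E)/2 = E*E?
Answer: 4/3 ≈ 1.3333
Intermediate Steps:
u(E) = -2*E² (u(E) = -2*E*E = -2*E²)
W(Y) = 2 - 2*Y² (W(Y) = -2*Y² - 1*(-2) = -2*Y² + 2 = 2 - 2*Y²)
(1*((4 + 2)/(3 + W(4))))*(-4 - 1*2) = (1*((4 + 2)/(3 + (2 - 2*4²))))*(-4 - 1*2) = (1*(6/(3 + (2 - 2*16))))*(-4 - 2) = (1*(6/(3 + (2 - 32))))*(-6) = (1*(6/(3 - 30)))*(-6) = (1*(6/(-27)))*(-6) = (1*(6*(-1/27)))*(-6) = (1*(-2/9))*(-6) = -2/9*(-6) = 4/3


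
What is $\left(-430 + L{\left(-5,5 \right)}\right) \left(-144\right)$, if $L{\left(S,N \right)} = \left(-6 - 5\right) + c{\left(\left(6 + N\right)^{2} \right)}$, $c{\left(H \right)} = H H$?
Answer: $-2044800$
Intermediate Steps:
$c{\left(H \right)} = H^{2}$
$L{\left(S,N \right)} = -11 + \left(6 + N\right)^{4}$ ($L{\left(S,N \right)} = \left(-6 - 5\right) + \left(\left(6 + N\right)^{2}\right)^{2} = -11 + \left(6 + N\right)^{4}$)
$\left(-430 + L{\left(-5,5 \right)}\right) \left(-144\right) = \left(-430 - \left(11 - \left(6 + 5\right)^{4}\right)\right) \left(-144\right) = \left(-430 - \left(11 - 11^{4}\right)\right) \left(-144\right) = \left(-430 + \left(-11 + 14641\right)\right) \left(-144\right) = \left(-430 + 14630\right) \left(-144\right) = 14200 \left(-144\right) = -2044800$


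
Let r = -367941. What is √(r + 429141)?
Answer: 60*√17 ≈ 247.39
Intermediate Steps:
√(r + 429141) = √(-367941 + 429141) = √61200 = 60*√17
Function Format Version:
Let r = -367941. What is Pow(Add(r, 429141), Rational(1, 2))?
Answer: Mul(60, Pow(17, Rational(1, 2))) ≈ 247.39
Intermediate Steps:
Pow(Add(r, 429141), Rational(1, 2)) = Pow(Add(-367941, 429141), Rational(1, 2)) = Pow(61200, Rational(1, 2)) = Mul(60, Pow(17, Rational(1, 2)))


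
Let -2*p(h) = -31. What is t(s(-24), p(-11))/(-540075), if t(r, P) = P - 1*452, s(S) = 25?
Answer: 291/360050 ≈ 0.00080822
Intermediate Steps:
p(h) = 31/2 (p(h) = -1/2*(-31) = 31/2)
t(r, P) = -452 + P (t(r, P) = P - 452 = -452 + P)
t(s(-24), p(-11))/(-540075) = (-452 + 31/2)/(-540075) = -873/2*(-1/540075) = 291/360050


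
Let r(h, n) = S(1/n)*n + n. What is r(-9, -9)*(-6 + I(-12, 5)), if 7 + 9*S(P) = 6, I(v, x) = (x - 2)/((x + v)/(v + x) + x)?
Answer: 44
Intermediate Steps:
I(v, x) = (-2 + x)/(1 + x) (I(v, x) = (-2 + x)/((v + x)/(v + x) + x) = (-2 + x)/(1 + x))
S(P) = -⅑ (S(P) = -7/9 + (⅑)*6 = -7/9 + ⅔ = -⅑)
r(h, n) = 8*n/9 (r(h, n) = -n/9 + n = 8*n/9)
r(-9, -9)*(-6 + I(-12, 5)) = ((8/9)*(-9))*(-6 + (-2 + 5)/(1 + 5)) = -8*(-6 + 3/6) = -8*(-6 + (⅙)*3) = -8*(-6 + ½) = -8*(-11/2) = 44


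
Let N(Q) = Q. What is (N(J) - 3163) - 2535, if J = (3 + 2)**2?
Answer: -5673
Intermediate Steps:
J = 25 (J = 5**2 = 25)
(N(J) - 3163) - 2535 = (25 - 3163) - 2535 = -3138 - 2535 = -5673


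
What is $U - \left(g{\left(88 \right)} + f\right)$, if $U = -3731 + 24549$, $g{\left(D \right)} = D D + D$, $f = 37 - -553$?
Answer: $12396$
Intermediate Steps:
$f = 590$ ($f = 37 + 553 = 590$)
$g{\left(D \right)} = D + D^{2}$ ($g{\left(D \right)} = D^{2} + D = D + D^{2}$)
$U = 20818$
$U - \left(g{\left(88 \right)} + f\right) = 20818 - \left(88 \left(1 + 88\right) + 590\right) = 20818 - \left(88 \cdot 89 + 590\right) = 20818 - \left(7832 + 590\right) = 20818 - 8422 = 12396$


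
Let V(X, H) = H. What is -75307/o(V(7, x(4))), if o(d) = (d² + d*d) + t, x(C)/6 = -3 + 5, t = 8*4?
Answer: -75307/320 ≈ -235.33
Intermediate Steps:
t = 32
x(C) = 12 (x(C) = 6*(-3 + 5) = 6*2 = 12)
o(d) = 32 + 2*d² (o(d) = (d² + d*d) + 32 = (d² + d²) + 32 = 2*d² + 32 = 32 + 2*d²)
-75307/o(V(7, x(4))) = -75307/(32 + 2*12²) = -75307/(32 + 2*144) = -75307/(32 + 288) = -75307/320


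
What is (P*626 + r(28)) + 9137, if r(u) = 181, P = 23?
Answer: 23716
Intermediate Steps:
(P*626 + r(28)) + 9137 = (23*626 + 181) + 9137 = (14398 + 181) + 9137 = 14579 + 9137 = 23716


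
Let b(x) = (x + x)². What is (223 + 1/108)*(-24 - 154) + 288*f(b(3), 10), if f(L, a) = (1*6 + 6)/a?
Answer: -10624513/270 ≈ -39350.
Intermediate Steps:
b(x) = 4*x² (b(x) = (2*x)² = 4*x²)
f(L, a) = 12/a (f(L, a) = (6 + 6)/a = 12/a)
(223 + 1/108)*(-24 - 154) + 288*f(b(3), 10) = (223 + 1/108)*(-24 - 154) + 288*(12/10) = (223 + 1/108)*(-178) + 288*(12*(⅒)) = (24085/108)*(-178) + 288*(6/5) = -2143565/54 + 1728/5 = -10624513/270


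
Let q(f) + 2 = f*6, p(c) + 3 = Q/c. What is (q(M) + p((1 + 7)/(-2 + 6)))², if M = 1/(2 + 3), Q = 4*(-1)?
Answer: 841/25 ≈ 33.640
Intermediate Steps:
Q = -4
p(c) = -3 - 4/c
M = ⅕ (M = 1/5 = ⅕ ≈ 0.20000)
q(f) = -2 + 6*f (q(f) = -2 + f*6 = -2 + 6*f)
(q(M) + p((1 + 7)/(-2 + 6)))² = ((-2 + 6*(⅕)) + (-3 - 4*(-2 + 6)/(1 + 7)))² = ((-2 + 6/5) + (-3 - 4/(8/4)))² = (-⅘ + (-3 - 4/(8*(¼))))² = (-⅘ + (-3 - 4/2))² = (-⅘ + (-3 - 4*½))² = (-⅘ + (-3 - 2))² = (-⅘ - 5)² = (-29/5)² = 841/25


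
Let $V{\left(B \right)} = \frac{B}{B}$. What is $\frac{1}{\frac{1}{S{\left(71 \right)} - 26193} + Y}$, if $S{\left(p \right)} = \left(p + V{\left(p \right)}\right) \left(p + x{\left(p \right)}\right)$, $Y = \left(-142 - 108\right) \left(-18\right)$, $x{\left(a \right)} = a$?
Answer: $\frac{15969}{71860499} \approx 0.00022222$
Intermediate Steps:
$Y = 4500$ ($Y = \left(-250\right) \left(-18\right) = 4500$)
$V{\left(B \right)} = 1$
$S{\left(p \right)} = 2 p \left(1 + p\right)$ ($S{\left(p \right)} = \left(p + 1\right) \left(p + p\right) = \left(1 + p\right) 2 p = 2 p \left(1 + p\right)$)
$\frac{1}{\frac{1}{S{\left(71 \right)} - 26193} + Y} = \frac{1}{\frac{1}{2 \cdot 71 \left(1 + 71\right) - 26193} + 4500} = \frac{1}{\frac{1}{2 \cdot 71 \cdot 72 - 26193} + 4500} = \frac{1}{\frac{1}{10224 - 26193} + 4500} = \frac{1}{\frac{1}{-15969} + 4500} = \frac{1}{- \frac{1}{15969} + 4500} = \frac{1}{\frac{71860499}{15969}} = \frac{15969}{71860499}$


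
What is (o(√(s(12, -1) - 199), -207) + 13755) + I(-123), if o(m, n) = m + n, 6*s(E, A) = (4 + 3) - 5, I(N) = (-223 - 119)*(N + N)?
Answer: 97680 + 2*I*√447/3 ≈ 97680.0 + 14.095*I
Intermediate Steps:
I(N) = -684*N
s(E, A) = ⅓ (s(E, A) = ((4 + 3) - 5)/6 = (7 - 5)/6 = (⅙)*2 = ⅓)
(o(√(s(12, -1) - 199), -207) + 13755) + I(-123) = ((√(⅓ - 199) - 207) + 13755) - 684*(-123) = ((√(-596/3) - 207) + 13755) + 84132 = ((2*I*√447/3 - 207) + 13755) + 84132 = ((-207 + 2*I*√447/3) + 13755) + 84132 = (13548 + 2*I*√447/3) + 84132 = 97680 + 2*I*√447/3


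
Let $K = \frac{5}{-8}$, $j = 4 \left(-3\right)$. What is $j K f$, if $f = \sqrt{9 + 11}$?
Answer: $15 \sqrt{5} \approx 33.541$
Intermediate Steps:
$j = -12$
$f = 2 \sqrt{5}$ ($f = \sqrt{20} = 2 \sqrt{5} \approx 4.4721$)
$K = - \frac{5}{8}$ ($K = 5 \left(- \frac{1}{8}\right) = - \frac{5}{8} \approx -0.625$)
$j K f = \left(-12\right) \left(- \frac{5}{8}\right) 2 \sqrt{5} = \frac{15 \cdot 2 \sqrt{5}}{2} = 15 \sqrt{5}$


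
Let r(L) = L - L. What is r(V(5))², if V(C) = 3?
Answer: 0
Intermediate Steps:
r(L) = 0
r(V(5))² = 0² = 0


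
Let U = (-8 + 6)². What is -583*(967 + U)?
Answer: -566093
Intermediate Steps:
U = 4 (U = (-2)² = 4)
-583*(967 + U) = -583*(967 + 4) = -583*971 = -566093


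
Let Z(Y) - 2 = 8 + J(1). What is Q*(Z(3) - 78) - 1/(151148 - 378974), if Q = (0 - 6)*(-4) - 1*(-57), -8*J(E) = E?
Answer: -5028689381/911304 ≈ -5518.1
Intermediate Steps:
J(E) = -E/8
Q = 81 (Q = -6*(-4) + 57 = 24 + 57 = 81)
Z(Y) = 79/8 (Z(Y) = 2 + (8 - ⅛*1) = 2 + (8 - ⅛) = 2 + 63/8 = 79/8)
Q*(Z(3) - 78) - 1/(151148 - 378974) = 81*(79/8 - 78) - 1/(151148 - 378974) = 81*(-545/8) - 1/(-227826) = -44145/8 - 1*(-1/227826) = -44145/8 + 1/227826 = -5028689381/911304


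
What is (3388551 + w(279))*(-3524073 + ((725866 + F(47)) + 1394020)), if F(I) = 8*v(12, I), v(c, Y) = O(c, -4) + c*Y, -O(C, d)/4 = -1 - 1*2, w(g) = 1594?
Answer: -4744775748955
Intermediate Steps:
O(C, d) = 12 (O(C, d) = -4*(-1 - 1*2) = -4*(-1 - 2) = -4*(-3) = 12)
v(c, Y) = 12 + Y*c (v(c, Y) = 12 + c*Y = 12 + Y*c)
F(I) = 96 + 96*I (F(I) = 8*(12 + I*12) = 8*(12 + 12*I) = 96 + 96*I)
(3388551 + w(279))*(-3524073 + ((725866 + F(47)) + 1394020)) = (3388551 + 1594)*(-3524073 + ((725866 + (96 + 96*47)) + 1394020)) = 3390145*(-3524073 + ((725866 + (96 + 4512)) + 1394020)) = 3390145*(-3524073 + ((725866 + 4608) + 1394020)) = 3390145*(-3524073 + (730474 + 1394020)) = 3390145*(-3524073 + 2124494) = 3390145*(-1399579) = -4744775748955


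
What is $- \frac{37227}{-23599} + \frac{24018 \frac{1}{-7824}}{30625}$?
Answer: $\frac{1486565778203}{942426065000} \approx 1.5774$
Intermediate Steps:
$- \frac{37227}{-23599} + \frac{24018 \frac{1}{-7824}}{30625} = \left(-37227\right) \left(- \frac{1}{23599}\right) + 24018 \left(- \frac{1}{7824}\right) \frac{1}{30625} = \frac{37227}{23599} - \frac{4003}{39935000} = \frac{1486565778203}{942426065000}$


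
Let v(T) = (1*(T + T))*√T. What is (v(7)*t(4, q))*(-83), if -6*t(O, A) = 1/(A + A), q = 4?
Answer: 581*√7/24 ≈ 64.049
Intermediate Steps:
t(O, A) = -1/(12*A) (t(O, A) = -1/(6*(A + A)) = -1/(2*A)/6 = -1/(12*A))
v(T) = 2*T^(3/2) (v(T) = (1*(2*T))*√T = (2*T)*√T = 2*T^(3/2))
(v(7)*t(4, q))*(-83) = ((2*7^(3/2))*(-1/12/4))*(-83) = ((2*(7*√7))*(-1/12*¼))*(-83) = ((14*√7)*(-1/48))*(-83) = -7*√7/24*(-83) = 581*√7/24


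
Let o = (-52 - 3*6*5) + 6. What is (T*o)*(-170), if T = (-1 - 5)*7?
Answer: -971040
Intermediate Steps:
T = -42 (T = -6*7 = -42)
o = -136 (o = (-52 - 18*5) + 6 = (-52 - 90) + 6 = -142 + 6 = -136)
(T*o)*(-170) = -42*(-136)*(-170) = 5712*(-170) = -971040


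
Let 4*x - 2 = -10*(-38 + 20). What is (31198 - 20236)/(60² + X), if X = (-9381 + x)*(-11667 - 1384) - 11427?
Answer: 21924/243659567 ≈ 8.9978e-5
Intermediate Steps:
x = 91/2 (x = ½ + (-10*(-38 + 20))/4 = ½ + (-10*(-18))/4 = ½ + (¼)*180 = ½ + 45 = 91/2 ≈ 45.500)
X = 243652367/2 (X = (-9381 + 91/2)*(-11667 - 1384) - 11427 = -18671/2*(-13051) - 11427 = 243675221/2 - 11427 = 243652367/2 ≈ 1.2183e+8)
(31198 - 20236)/(60² + X) = (31198 - 20236)/(60² + 243652367/2) = 10962/(3600 + 243652367/2) = 10962/(243659567/2) = 10962*(2/243659567) = 21924/243659567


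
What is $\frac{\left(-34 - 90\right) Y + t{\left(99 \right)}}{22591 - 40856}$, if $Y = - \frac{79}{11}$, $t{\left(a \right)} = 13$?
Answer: $- \frac{9939}{200915} \approx -0.049469$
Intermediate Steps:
$Y = - \frac{79}{11}$ ($Y = \left(-79\right) \frac{1}{11} = - \frac{79}{11} \approx -7.1818$)
$\frac{\left(-34 - 90\right) Y + t{\left(99 \right)}}{22591 - 40856} = \frac{\left(-34 - 90\right) \left(- \frac{79}{11}\right) + 13}{22591 - 40856} = \frac{\left(-124\right) \left(- \frac{79}{11}\right) + 13}{-18265} = \left(\frac{9796}{11} + 13\right) \left(- \frac{1}{18265}\right) = \frac{9939}{11} \left(- \frac{1}{18265}\right) = - \frac{9939}{200915}$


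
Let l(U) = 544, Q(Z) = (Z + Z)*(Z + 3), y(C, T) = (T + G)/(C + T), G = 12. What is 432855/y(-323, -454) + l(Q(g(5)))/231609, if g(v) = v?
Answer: 77896669581463/102371178 ≈ 7.6092e+5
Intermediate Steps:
y(C, T) = (12 + T)/(C + T) (y(C, T) = (T + 12)/(C + T) = (12 + T)/(C + T))
Q(Z) = 2*Z*(3 + Z) (Q(Z) = (2*Z)*(3 + Z) = 2*Z*(3 + Z))
432855/y(-323, -454) + l(Q(g(5)))/231609 = 432855/(((12 - 454)/(-323 - 454))) + 544/231609 = 432855/((-442/(-777))) + 544*(1/231609) = 432855/((-1/777*(-442))) + 544/231609 = 432855/(442/777) + 544/231609 = 432855*(777/442) + 544/231609 = 336328335/442 + 544/231609 = 77896669581463/102371178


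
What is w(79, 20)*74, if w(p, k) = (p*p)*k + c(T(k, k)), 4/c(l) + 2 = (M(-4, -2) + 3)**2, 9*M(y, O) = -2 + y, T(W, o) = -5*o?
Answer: 286339744/31 ≈ 9.2368e+6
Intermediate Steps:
M(y, O) = -2/9 + y/9 (M(y, O) = (-2 + y)/9 = -2/9 + y/9)
c(l) = 36/31 (c(l) = 4/(-2 + ((-2/9 + (1/9)*(-4)) + 3)**2) = 4/(-2 + ((-2/9 - 4/9) + 3)**2) = 4/(-2 + (-2/3 + 3)**2) = 4/(-2 + (7/3)**2) = 4/(-2 + 49/9) = 4/(31/9) = 4*(9/31) = 36/31)
w(p, k) = 36/31 + k*p**2 (w(p, k) = (p*p)*k + 36/31 = p**2*k + 36/31 = k*p**2 + 36/31 = 36/31 + k*p**2)
w(79, 20)*74 = (36/31 + 20*79**2)*74 = (36/31 + 20*6241)*74 = (36/31 + 124820)*74 = (3869456/31)*74 = 286339744/31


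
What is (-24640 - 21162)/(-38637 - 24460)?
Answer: 45802/63097 ≈ 0.72590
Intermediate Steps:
(-24640 - 21162)/(-38637 - 24460) = -45802/(-63097) = -45802*(-1/63097) = 45802/63097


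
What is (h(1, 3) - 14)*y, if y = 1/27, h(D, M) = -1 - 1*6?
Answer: -7/9 ≈ -0.77778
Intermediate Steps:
h(D, M) = -7 (h(D, M) = -1 - 6 = -7)
y = 1/27 ≈ 0.037037
(h(1, 3) - 14)*y = (-7 - 14)*(1/27) = -21*1/27 = -7/9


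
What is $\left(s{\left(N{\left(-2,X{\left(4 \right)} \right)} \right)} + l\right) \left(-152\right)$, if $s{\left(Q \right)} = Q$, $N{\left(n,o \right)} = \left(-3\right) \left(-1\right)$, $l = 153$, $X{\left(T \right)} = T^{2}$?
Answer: $-23712$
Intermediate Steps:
$N{\left(n,o \right)} = 3$
$\left(s{\left(N{\left(-2,X{\left(4 \right)} \right)} \right)} + l\right) \left(-152\right) = \left(3 + 153\right) \left(-152\right) = 156 \left(-152\right) = -23712$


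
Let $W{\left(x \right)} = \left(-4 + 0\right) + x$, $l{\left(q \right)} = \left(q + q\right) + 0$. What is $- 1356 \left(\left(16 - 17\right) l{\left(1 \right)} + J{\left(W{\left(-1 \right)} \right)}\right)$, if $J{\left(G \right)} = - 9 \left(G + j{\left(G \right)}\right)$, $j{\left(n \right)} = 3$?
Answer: $-21696$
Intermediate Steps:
$l{\left(q \right)} = 2 q$ ($l{\left(q \right)} = 2 q + 0 = 2 q$)
$W{\left(x \right)} = -4 + x$
$J{\left(G \right)} = -27 - 9 G$ ($J{\left(G \right)} = - 9 \left(G + 3\right) = - 9 \left(3 + G\right) = -27 - 9 G$)
$- 1356 \left(\left(16 - 17\right) l{\left(1 \right)} + J{\left(W{\left(-1 \right)} \right)}\right) = - 1356 \left(\left(16 - 17\right) 2 \cdot 1 - \left(27 + 9 \left(-4 - 1\right)\right)\right) = - 1356 \left(\left(-1\right) 2 - -18\right) = - 1356 \left(-2 + \left(-27 + 45\right)\right) = - 1356 \left(-2 + 18\right) = \left(-1356\right) 16 = -21696$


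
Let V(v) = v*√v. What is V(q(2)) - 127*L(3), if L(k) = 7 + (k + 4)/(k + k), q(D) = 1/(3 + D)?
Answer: -6223/6 + √5/25 ≈ -1037.1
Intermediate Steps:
L(k) = 7 + (4 + k)/(2*k) (L(k) = 7 + (4 + k)/((2*k)) = 7 + (4 + k)*(1/(2*k)) = 7 + (4 + k)/(2*k))
V(v) = v^(3/2)
V(q(2)) - 127*L(3) = (1/(3 + 2))^(3/2) - 127*(15/2 + 2/3) = (1/5)^(3/2) - 127*(15/2 + 2*(⅓)) = (⅕)^(3/2) - 127*(15/2 + ⅔) = √5/25 - 127*49/6 = √5/25 - 6223/6 = -6223/6 + √5/25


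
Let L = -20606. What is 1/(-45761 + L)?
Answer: -1/66367 ≈ -1.5068e-5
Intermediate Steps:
1/(-45761 + L) = 1/(-45761 - 20606) = 1/(-66367) = -1/66367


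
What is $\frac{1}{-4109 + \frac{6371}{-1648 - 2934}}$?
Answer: $- \frac{4582}{18833809} \approx -0.00024329$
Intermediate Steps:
$\frac{1}{-4109 + \frac{6371}{-1648 - 2934}} = \frac{1}{-4109 + \frac{6371}{-4582}} = \frac{1}{-4109 + 6371 \left(- \frac{1}{4582}\right)} = \frac{1}{-4109 - \frac{6371}{4582}} = \frac{1}{- \frac{18833809}{4582}} = - \frac{4582}{18833809}$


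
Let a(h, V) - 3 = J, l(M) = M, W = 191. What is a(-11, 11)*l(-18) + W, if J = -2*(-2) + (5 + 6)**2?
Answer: -2113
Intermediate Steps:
J = 125 (J = 4 + 11**2 = 4 + 121 = 125)
a(h, V) = 128 (a(h, V) = 3 + 125 = 128)
a(-11, 11)*l(-18) + W = 128*(-18) + 191 = -2304 + 191 = -2113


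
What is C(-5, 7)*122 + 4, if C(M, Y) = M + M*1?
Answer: -1216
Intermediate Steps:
C(M, Y) = 2*M (C(M, Y) = M + M = 2*M)
C(-5, 7)*122 + 4 = (2*(-5))*122 + 4 = -10*122 + 4 = -1220 + 4 = -1216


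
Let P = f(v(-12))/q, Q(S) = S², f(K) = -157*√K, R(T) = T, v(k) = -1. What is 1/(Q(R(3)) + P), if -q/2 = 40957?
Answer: 60389130564/543502199725 - 12860498*I/543502199725 ≈ 0.11111 - 2.3662e-5*I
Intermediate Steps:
q = -81914 (q = -2*40957 = -81914)
P = 157*I/81914 (P = -157*I/(-81914) = -157*I*(-1/81914) = 157*I/81914 ≈ 0.0019166*I)
1/(Q(R(3)) + P) = 1/(3² + 157*I/81914) = 1/(9 + 157*I/81914) = 6709903396*(9 - 157*I/81914)/543502199725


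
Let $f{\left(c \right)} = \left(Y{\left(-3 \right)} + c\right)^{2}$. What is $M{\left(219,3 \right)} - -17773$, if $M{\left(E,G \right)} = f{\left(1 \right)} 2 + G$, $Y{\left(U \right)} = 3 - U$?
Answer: $17874$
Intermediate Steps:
$f{\left(c \right)} = \left(6 + c\right)^{2}$ ($f{\left(c \right)} = \left(\left(3 - -3\right) + c\right)^{2} = \left(\left(3 + 3\right) + c\right)^{2} = \left(6 + c\right)^{2}$)
$M{\left(E,G \right)} = 98 + G$ ($M{\left(E,G \right)} = \left(6 + 1\right)^{2} \cdot 2 + G = 7^{2} \cdot 2 + G = 49 \cdot 2 + G = 98 + G$)
$M{\left(219,3 \right)} - -17773 = \left(98 + 3\right) - -17773 = 101 + 17773 = 17874$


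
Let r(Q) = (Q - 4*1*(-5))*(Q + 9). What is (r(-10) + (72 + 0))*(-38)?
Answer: -2356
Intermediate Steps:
r(Q) = (9 + Q)*(20 + Q) (r(Q) = (Q - 4*(-5))*(9 + Q) = (Q + 20)*(9 + Q) = (20 + Q)*(9 + Q) = (9 + Q)*(20 + Q))
(r(-10) + (72 + 0))*(-38) = ((180 + (-10)**2 + 29*(-10)) + (72 + 0))*(-38) = ((180 + 100 - 290) + 72)*(-38) = (-10 + 72)*(-38) = 62*(-38) = -2356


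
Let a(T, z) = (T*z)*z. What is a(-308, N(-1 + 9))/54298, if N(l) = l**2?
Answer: -630784/27149 ≈ -23.234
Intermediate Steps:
a(T, z) = T*z**2
a(-308, N(-1 + 9))/54298 = -308*(-1 + 9)**4/54298 = -308*(8**2)**2*(1/54298) = -308*64**2*(1/54298) = -308*4096*(1/54298) = -1261568*1/54298 = -630784/27149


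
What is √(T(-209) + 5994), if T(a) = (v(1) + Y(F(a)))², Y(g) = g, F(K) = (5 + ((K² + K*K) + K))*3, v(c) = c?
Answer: √68369181619 ≈ 2.6148e+5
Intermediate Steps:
F(K) = 15 + 3*K + 6*K² (F(K) = (5 + ((K² + K²) + K))*3 = (5 + (2*K² + K))*3 = (5 + (K + 2*K²))*3 = (5 + K + 2*K²)*3 = 15 + 3*K + 6*K²)
T(a) = (16 + 3*a + 6*a²)² (T(a) = (1 + (15 + 3*a + 6*a²))² = (16 + 3*a + 6*a²)²)
√(T(-209) + 5994) = √((16 + 3*(-209) + 6*(-209)²)² + 5994) = √((16 - 627 + 6*43681)² + 5994) = √((16 - 627 + 262086)² + 5994) = √(261475² + 5994) = √(68369175625 + 5994) = √68369181619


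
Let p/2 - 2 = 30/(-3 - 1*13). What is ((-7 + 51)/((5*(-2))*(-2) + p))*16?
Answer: 2816/81 ≈ 34.765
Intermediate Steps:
p = ¼ (p = 4 + 2*(30/(-3 - 1*13)) = 4 + 2*(30/(-3 - 13)) = 4 + 2*(30/(-16)) = 4 + 2*(30*(-1/16)) = 4 + 2*(-15/8) = 4 - 15/4 = ¼ ≈ 0.25000)
((-7 + 51)/((5*(-2))*(-2) + p))*16 = ((-7 + 51)/((5*(-2))*(-2) + ¼))*16 = (44/(-10*(-2) + ¼))*16 = (44/(20 + ¼))*16 = (44/(81/4))*16 = (44*(4/81))*16 = (176/81)*16 = 2816/81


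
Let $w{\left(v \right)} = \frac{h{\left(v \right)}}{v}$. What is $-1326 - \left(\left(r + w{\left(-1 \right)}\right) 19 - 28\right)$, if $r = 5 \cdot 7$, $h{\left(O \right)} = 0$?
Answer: $-1963$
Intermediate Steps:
$r = 35$
$w{\left(v \right)} = 0$ ($w{\left(v \right)} = \frac{0}{v} = 0$)
$-1326 - \left(\left(r + w{\left(-1 \right)}\right) 19 - 28\right) = -1326 - \left(\left(35 + 0\right) 19 - 28\right) = -1326 - \left(35 \cdot 19 - 28\right) = -1326 - \left(665 - 28\right) = -1326 - 637 = -1963$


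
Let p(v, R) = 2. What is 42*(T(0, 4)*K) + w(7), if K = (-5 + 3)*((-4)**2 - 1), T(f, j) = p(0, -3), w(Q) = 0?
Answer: -2520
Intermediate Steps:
T(f, j) = 2
K = -30 (K = -2*(16 - 1) = -2*15 = -30)
42*(T(0, 4)*K) + w(7) = 42*(2*(-30)) + 0 = 42*(-60) + 0 = -2520 + 0 = -2520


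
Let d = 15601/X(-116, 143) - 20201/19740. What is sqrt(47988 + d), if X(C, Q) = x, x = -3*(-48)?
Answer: sqrt(18741186717085)/19740 ≈ 219.31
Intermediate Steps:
x = 144
X(C, Q) = 144
d = 25421233/236880 (d = 15601/144 - 20201/19740 = 25421233/236880 ≈ 107.32)
sqrt(47988 + d) = sqrt(47988 + 25421233/236880) = sqrt(11392818673/236880) = sqrt(18741186717085)/19740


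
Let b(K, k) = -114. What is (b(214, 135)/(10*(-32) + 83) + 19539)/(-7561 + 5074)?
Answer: -1543619/196473 ≈ -7.8566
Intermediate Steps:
(b(214, 135)/(10*(-32) + 83) + 19539)/(-7561 + 5074) = (-114/(10*(-32) + 83) + 19539)/(-7561 + 5074) = (-114/(-320 + 83) + 19539)/(-2487) = (-114/(-237) + 19539)*(-1/2487) = (-114*(-1/237) + 19539)*(-1/2487) = (38/79 + 19539)*(-1/2487) = (1543619/79)*(-1/2487) = -1543619/196473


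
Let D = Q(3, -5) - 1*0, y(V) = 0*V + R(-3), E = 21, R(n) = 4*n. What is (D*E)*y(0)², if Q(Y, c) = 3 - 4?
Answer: -3024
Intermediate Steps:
Q(Y, c) = -1
y(V) = -12 (y(V) = 0*V + 4*(-3) = 0 - 12 = -12)
D = -1 (D = -1 - 1*0 = -1 + 0 = -1)
(D*E)*y(0)² = -1*21*(-12)² = -21*144 = -3024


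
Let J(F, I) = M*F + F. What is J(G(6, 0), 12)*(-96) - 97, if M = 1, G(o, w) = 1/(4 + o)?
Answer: -581/5 ≈ -116.20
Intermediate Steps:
J(F, I) = 2*F (J(F, I) = 1*F + F = F + F = 2*F)
J(G(6, 0), 12)*(-96) - 97 = (2/(4 + 6))*(-96) - 97 = (2/10)*(-96) - 97 = (2*(⅒))*(-96) - 97 = (⅕)*(-96) - 97 = -96/5 - 97 = -581/5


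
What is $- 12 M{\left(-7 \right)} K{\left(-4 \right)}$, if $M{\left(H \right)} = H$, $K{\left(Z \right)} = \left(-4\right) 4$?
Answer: $-1344$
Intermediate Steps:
$K{\left(Z \right)} = -16$
$- 12 M{\left(-7 \right)} K{\left(-4 \right)} = \left(-12\right) \left(-7\right) \left(-16\right) = 84 \left(-16\right) = -1344$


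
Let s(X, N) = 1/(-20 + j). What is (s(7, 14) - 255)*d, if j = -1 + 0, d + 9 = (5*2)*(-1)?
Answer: 101764/21 ≈ 4845.9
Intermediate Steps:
d = -19 (d = -9 + (5*2)*(-1) = -9 + 10*(-1) = -9 - 10 = -19)
j = -1
s(X, N) = -1/21 (s(X, N) = 1/(-20 - 1) = 1/(-21) = -1/21)
(s(7, 14) - 255)*d = (-1/21 - 255)*(-19) = -5356/21*(-19) = 101764/21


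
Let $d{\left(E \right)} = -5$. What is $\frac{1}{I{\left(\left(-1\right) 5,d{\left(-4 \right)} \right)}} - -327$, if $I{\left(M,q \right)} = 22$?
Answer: $\frac{7195}{22} \approx 327.05$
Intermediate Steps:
$\frac{1}{I{\left(\left(-1\right) 5,d{\left(-4 \right)} \right)}} - -327 = \frac{1}{22} - -327 = \frac{1}{22} + 327 = \frac{7195}{22}$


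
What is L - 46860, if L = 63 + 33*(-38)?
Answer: -48051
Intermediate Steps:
L = -1191 (L = 63 - 1254 = -1191)
L - 46860 = -1191 - 46860 = -48051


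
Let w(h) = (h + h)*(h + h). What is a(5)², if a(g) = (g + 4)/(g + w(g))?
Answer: 9/1225 ≈ 0.0073469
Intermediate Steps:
w(h) = 4*h² (w(h) = (2*h)*(2*h) = 4*h²)
a(g) = (4 + g)/(g + 4*g²) (a(g) = (g + 4)/(g + 4*g²) = (4 + g)/(g + 4*g²))
a(5)² = ((4 + 5)/(5*(1 + 4*5)))² = ((⅕)*9/(1 + 20))² = ((⅕)*9/21)² = ((⅕)*(1/21)*9)² = (3/35)² = 9/1225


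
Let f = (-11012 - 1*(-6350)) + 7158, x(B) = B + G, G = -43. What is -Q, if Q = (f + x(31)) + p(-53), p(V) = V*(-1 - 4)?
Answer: -2749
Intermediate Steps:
p(V) = -5*V (p(V) = V*(-5) = -5*V)
x(B) = -43 + B (x(B) = B - 43 = -43 + B)
f = 2496 (f = (-11012 + 6350) + 7158 = -4662 + 7158 = 2496)
Q = 2749 (Q = (2496 + (-43 + 31)) - 5*(-53) = (2496 - 12) + 265 = 2484 + 265 = 2749)
-Q = -1*2749 = -2749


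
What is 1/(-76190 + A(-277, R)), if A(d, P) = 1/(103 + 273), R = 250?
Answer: -376/28647439 ≈ -1.3125e-5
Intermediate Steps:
A(d, P) = 1/376
1/(-76190 + A(-277, R)) = 1/(-76190 + 1/376) = 1/(-28647439/376) = -376/28647439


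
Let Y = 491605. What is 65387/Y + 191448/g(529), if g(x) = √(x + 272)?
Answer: 65387/491605 + 63816*√89/89 ≈ 6764.6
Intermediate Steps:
g(x) = √(272 + x)
65387/Y + 191448/g(529) = 65387/491605 + 191448/(√(272 + 529)) = 65387*(1/491605) + 191448/(√801) = 65387/491605 + 191448/((3*√89)) = 65387/491605 + 191448*(√89/267) = 65387/491605 + 63816*√89/89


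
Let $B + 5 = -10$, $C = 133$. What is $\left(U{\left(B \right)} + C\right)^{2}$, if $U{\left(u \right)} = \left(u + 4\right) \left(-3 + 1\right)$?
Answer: $24025$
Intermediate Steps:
$B = -15$ ($B = -5 - 10 = -15$)
$U{\left(u \right)} = -8 - 2 u$ ($U{\left(u \right)} = \left(4 + u\right) \left(-2\right) = -8 - 2 u$)
$\left(U{\left(B \right)} + C\right)^{2} = \left(\left(-8 - -30\right) + 133\right)^{2} = \left(\left(-8 + 30\right) + 133\right)^{2} = \left(22 + 133\right)^{2} = 155^{2} = 24025$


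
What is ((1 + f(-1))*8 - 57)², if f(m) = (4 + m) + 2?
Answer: 81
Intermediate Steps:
f(m) = 6 + m
((1 + f(-1))*8 - 57)² = ((1 + (6 - 1))*8 - 57)² = ((1 + 5)*8 - 57)² = (6*8 - 57)² = (48 - 57)² = (-9)² = 81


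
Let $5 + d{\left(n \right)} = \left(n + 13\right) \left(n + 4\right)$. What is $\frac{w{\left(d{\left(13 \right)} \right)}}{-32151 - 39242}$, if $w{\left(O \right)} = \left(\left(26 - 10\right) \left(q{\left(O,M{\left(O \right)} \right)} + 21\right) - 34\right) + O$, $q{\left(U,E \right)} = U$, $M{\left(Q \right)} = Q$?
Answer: $- \frac{7731}{71393} \approx -0.10829$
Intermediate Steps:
$d{\left(n \right)} = -5 + \left(4 + n\right) \left(13 + n\right)$ ($d{\left(n \right)} = -5 + \left(n + 13\right) \left(n + 4\right) = -5 + \left(13 + n\right) \left(4 + n\right) = -5 + \left(4 + n\right) \left(13 + n\right)$)
$w{\left(O \right)} = 302 + 17 O$ ($w{\left(O \right)} = \left(\left(26 - 10\right) \left(O + 21\right) - 34\right) + O = \left(16 \left(21 + O\right) - 34\right) + O = \left(\left(336 + 16 O\right) - 34\right) + O = \left(302 + 16 O\right) + O = 302 + 17 O$)
$\frac{w{\left(d{\left(13 \right)} \right)}}{-32151 - 39242} = \frac{302 + 17 \left(47 + 13^{2} + 17 \cdot 13\right)}{-32151 - 39242} = \frac{302 + 17 \left(47 + 169 + 221\right)}{-32151 - 39242} = \frac{302 + 17 \cdot 437}{-71393} = \left(302 + 7429\right) \left(- \frac{1}{71393}\right) = 7731 \left(- \frac{1}{71393}\right) = - \frac{7731}{71393}$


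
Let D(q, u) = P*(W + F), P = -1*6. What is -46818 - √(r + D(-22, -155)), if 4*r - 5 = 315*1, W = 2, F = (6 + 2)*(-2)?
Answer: -46818 - 2*√41 ≈ -46831.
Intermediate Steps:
F = -16 (F = 8*(-2) = -16)
P = -6
D(q, u) = 84 (D(q, u) = -6*(2 - 16) = -6*(-14) = 84)
r = 80 (r = 5/4 + (315*1)/4 = 5/4 + (¼)*315 = 5/4 + 315/4 = 80)
-46818 - √(r + D(-22, -155)) = -46818 - √(80 + 84) = -46818 - √164 = -46818 - 2*√41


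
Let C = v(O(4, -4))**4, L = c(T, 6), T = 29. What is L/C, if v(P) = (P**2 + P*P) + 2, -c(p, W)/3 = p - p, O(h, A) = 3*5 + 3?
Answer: 0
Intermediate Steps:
O(h, A) = 18 (O(h, A) = 15 + 3 = 18)
c(p, W) = 0 (c(p, W) = -3*(p - p) = -3*0 = 0)
v(P) = 2 + 2*P**2 (v(P) = (P**2 + P**2) + 2 = 2*P**2 + 2 = 2 + 2*P**2)
L = 0
C = 178506250000 (C = (2 + 2*18**2)**4 = (2 + 2*324)**4 = (2 + 648)**4 = 650**4 = 178506250000)
L/C = 0/178506250000 = 0*(1/178506250000) = 0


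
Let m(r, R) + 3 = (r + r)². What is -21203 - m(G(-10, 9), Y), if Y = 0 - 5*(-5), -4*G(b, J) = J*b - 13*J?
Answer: -127649/4 ≈ -31912.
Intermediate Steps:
G(b, J) = 13*J/4 - J*b/4 (G(b, J) = -(J*b - 13*J)/4 = -(-13*J + J*b)/4 = 13*J/4 - J*b/4)
Y = 25 (Y = 0 + 25 = 25)
m(r, R) = -3 + 4*r² (m(r, R) = -3 + (r + r)² = -3 + (2*r)² = -3 + 4*r²)
-21203 - m(G(-10, 9), Y) = -21203 - (-3 + 4*((¼)*9*(13 - 1*(-10)))²) = -21203 - (-3 + 4*((¼)*9*(13 + 10))²) = -21203 - (-3 + 4*((¼)*9*23)²) = -21203 - (-3 + 4*(207/4)²) = -21203 - (-3 + 4*(42849/16)) = -21203 - (-3 + 42849/4) = -21203 - 1*42837/4 = -21203 - 42837/4 = -127649/4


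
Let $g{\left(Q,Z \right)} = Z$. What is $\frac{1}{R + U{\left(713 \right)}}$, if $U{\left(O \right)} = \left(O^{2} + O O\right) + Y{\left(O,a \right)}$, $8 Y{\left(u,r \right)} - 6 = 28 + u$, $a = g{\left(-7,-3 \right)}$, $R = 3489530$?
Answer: $\frac{8}{36050891} \approx 2.2191 \cdot 10^{-7}$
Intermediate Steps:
$a = -3$
$Y{\left(u,r \right)} = \frac{17}{4} + \frac{u}{8}$ ($Y{\left(u,r \right)} = \frac{3}{4} + \frac{28 + u}{8} = \frac{3}{4} + \left(\frac{7}{2} + \frac{u}{8}\right) = \frac{17}{4} + \frac{u}{8}$)
$U{\left(O \right)} = \frac{17}{4} + 2 O^{2} + \frac{O}{8}$ ($U{\left(O \right)} = \left(O^{2} + O O\right) + \left(\frac{17}{4} + \frac{O}{8}\right) = \left(O^{2} + O^{2}\right) + \left(\frac{17}{4} + \frac{O}{8}\right) = 2 O^{2} + \left(\frac{17}{4} + \frac{O}{8}\right) = \frac{17}{4} + 2 O^{2} + \frac{O}{8}$)
$\frac{1}{R + U{\left(713 \right)}} = \frac{1}{3489530 + \left(\frac{17}{4} + 2 \cdot 713^{2} + \frac{1}{8} \cdot 713\right)} = \frac{1}{3489530 + \left(\frac{17}{4} + 2 \cdot 508369 + \frac{713}{8}\right)} = \frac{1}{3489530 + \left(\frac{17}{4} + 1016738 + \frac{713}{8}\right)} = \frac{1}{3489530 + \frac{8134651}{8}} = \frac{1}{\frac{36050891}{8}} = \frac{8}{36050891}$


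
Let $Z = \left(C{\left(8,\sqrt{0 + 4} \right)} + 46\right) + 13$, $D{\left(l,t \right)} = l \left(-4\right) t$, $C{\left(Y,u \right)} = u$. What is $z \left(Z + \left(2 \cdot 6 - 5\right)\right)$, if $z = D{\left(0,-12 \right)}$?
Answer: $0$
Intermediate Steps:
$D{\left(l,t \right)} = - 4 l t$
$z = 0$ ($z = \left(-4\right) 0 \left(-12\right) = 0$)
$Z = 61$ ($Z = \left(\sqrt{0 + 4} + 46\right) + 13 = \left(\sqrt{4} + 46\right) + 13 = \left(2 + 46\right) + 13 = 48 + 13 = 61$)
$z \left(Z + \left(2 \cdot 6 - 5\right)\right) = 0 \left(61 + \left(2 \cdot 6 - 5\right)\right) = 0 \left(61 + \left(12 - 5\right)\right) = 0 \left(61 + 7\right) = 0 \cdot 68 = 0$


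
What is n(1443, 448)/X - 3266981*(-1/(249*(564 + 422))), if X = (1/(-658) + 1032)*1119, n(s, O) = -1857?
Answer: 827385500698987/62185630957710 ≈ 13.305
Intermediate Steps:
X = 759862545/658 (X = (-1/658 + 1032)*1119 = (679055/658)*1119 = 759862545/658 ≈ 1.1548e+6)
n(1443, 448)/X - 3266981*(-1/(249*(564 + 422))) = -1857/759862545/658 - 3266981*(-1/(249*(564 + 422))) = -1857*658/759862545 - 3266981/((-249*986)) = -407302/253287515 - 3266981/(-245514) = -407302/253287515 - 3266981*(-1/245514) = -407302/253287515 + 3266981/245514 = 827385500698987/62185630957710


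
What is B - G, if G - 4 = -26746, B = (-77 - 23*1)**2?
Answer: 36742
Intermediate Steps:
B = 10000 (B = (-77 - 23)**2 = (-100)**2 = 10000)
G = -26742 (G = 4 - 26746 = -26742)
B - G = 10000 - 1*(-26742) = 10000 + 26742 = 36742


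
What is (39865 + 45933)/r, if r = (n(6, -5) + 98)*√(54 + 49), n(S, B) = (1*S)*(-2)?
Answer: 42899*√103/4429 ≈ 98.302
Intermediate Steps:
n(S, B) = -2*S (n(S, B) = S*(-2) = -2*S)
r = 86*√103 (r = (-2*6 + 98)*√(54 + 49) = (-12 + 98)*√103 = 86*√103 ≈ 872.80)
(39865 + 45933)/r = (39865 + 45933)/((86*√103)) = 85798*(√103/8858) = 42899*√103/4429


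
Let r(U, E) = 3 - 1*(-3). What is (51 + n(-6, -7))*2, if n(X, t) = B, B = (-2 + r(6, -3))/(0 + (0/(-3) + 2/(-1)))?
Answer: 98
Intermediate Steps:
r(U, E) = 6 (r(U, E) = 3 + 3 = 6)
B = -2 (B = (-2 + 6)/(0 + (0/(-3) + 2/(-1))) = 4/(0 + (0*(-⅓) + 2*(-1))) = 4/(0 + (0 - 2)) = 4/(0 - 2) = 4/(-2) = 4*(-½) = -2)
n(X, t) = -2
(51 + n(-6, -7))*2 = (51 - 2)*2 = 49*2 = 98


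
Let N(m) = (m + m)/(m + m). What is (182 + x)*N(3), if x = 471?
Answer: 653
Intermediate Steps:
N(m) = 1 (N(m) = (2*m)/((2*m)) = (2*m)*(1/(2*m)) = 1)
(182 + x)*N(3) = (182 + 471)*1 = 653*1 = 653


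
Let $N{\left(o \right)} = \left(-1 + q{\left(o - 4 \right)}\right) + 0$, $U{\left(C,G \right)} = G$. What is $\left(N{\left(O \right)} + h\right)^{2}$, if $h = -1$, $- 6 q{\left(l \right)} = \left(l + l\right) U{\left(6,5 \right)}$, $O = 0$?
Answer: $\frac{196}{9} \approx 21.778$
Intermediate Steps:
$q{\left(l \right)} = - \frac{5 l}{3}$ ($q{\left(l \right)} = - \frac{\left(l + l\right) 5}{6} = - \frac{2 l 5}{6} = - \frac{10 l}{6} = - \frac{5 l}{3}$)
$N{\left(o \right)} = \frac{17}{3} - \frac{5 o}{3}$ ($N{\left(o \right)} = \left(-1 - \frac{5 \left(o - 4\right)}{3}\right) + 0 = \left(-1 - \frac{5 \left(-4 + o\right)}{3}\right) + 0 = \left(-1 - \left(- \frac{20}{3} + \frac{5 o}{3}\right)\right) + 0 = \left(\frac{17}{3} - \frac{5 o}{3}\right) + 0 = \frac{17}{3} - \frac{5 o}{3}$)
$\left(N{\left(O \right)} + h\right)^{2} = \left(\left(\frac{17}{3} - 0\right) - 1\right)^{2} = \left(\left(\frac{17}{3} + 0\right) - 1\right)^{2} = \left(\frac{17}{3} - 1\right)^{2} = \left(\frac{14}{3}\right)^{2} = \frac{196}{9}$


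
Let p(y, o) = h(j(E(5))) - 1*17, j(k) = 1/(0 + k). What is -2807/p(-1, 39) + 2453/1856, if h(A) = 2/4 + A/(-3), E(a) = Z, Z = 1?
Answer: 31506505/187456 ≈ 168.07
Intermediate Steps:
E(a) = 1
j(k) = 1/k
h(A) = ½ - A/3 (h(A) = 2*(¼) + A*(-⅓) = ½ - A/3)
p(y, o) = -101/6 (p(y, o) = (½ - ⅓/1) - 1*17 = (½ - ⅓*1) - 17 = (½ - ⅓) - 17 = ⅙ - 17 = -101/6)
-2807/p(-1, 39) + 2453/1856 = -2807/(-101/6) + 2453/1856 = -2807*(-6/101) + 2453*(1/1856) = 16842/101 + 2453/1856 = 31506505/187456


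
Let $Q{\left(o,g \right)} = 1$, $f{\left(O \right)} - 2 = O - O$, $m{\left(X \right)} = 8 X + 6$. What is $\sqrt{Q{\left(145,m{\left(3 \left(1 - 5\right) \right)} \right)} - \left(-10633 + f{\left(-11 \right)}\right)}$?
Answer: $2 \sqrt{2658} \approx 103.11$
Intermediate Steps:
$m{\left(X \right)} = 6 + 8 X$
$f{\left(O \right)} = 2$ ($f{\left(O \right)} = 2 + \left(O - O\right) = 2 + 0 = 2$)
$\sqrt{Q{\left(145,m{\left(3 \left(1 - 5\right) \right)} \right)} - \left(-10633 + f{\left(-11 \right)}\right)} = \sqrt{1 + \left(10633 - 2\right)} = \sqrt{1 + 10631} = \sqrt{10632} = 2 \sqrt{2658}$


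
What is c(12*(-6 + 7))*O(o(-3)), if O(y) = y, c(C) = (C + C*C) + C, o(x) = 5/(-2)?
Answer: -420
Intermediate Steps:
o(x) = -5/2 (o(x) = 5*(-1/2) = -5/2)
c(C) = C**2 + 2*C (c(C) = (C + C**2) + C = C**2 + 2*C)
c(12*(-6 + 7))*O(o(-3)) = ((12*(-6 + 7))*(2 + 12*(-6 + 7)))*(-5/2) = ((12*1)*(2 + 12*1))*(-5/2) = (12*(2 + 12))*(-5/2) = (12*14)*(-5/2) = 168*(-5/2) = -420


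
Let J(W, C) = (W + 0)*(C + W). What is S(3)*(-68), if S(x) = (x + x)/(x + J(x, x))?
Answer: -136/7 ≈ -19.429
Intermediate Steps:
J(W, C) = W*(C + W)
S(x) = 2*x/(x + 2*x²) (S(x) = (x + x)/(x + x*(x + x)) = (2*x)/(x + x*(2*x)) = (2*x)/(x + 2*x²) = 2*x/(x + 2*x²))
S(3)*(-68) = (2/(1 + 2*3))*(-68) = (2/(1 + 6))*(-68) = (2/7)*(-68) = -136/7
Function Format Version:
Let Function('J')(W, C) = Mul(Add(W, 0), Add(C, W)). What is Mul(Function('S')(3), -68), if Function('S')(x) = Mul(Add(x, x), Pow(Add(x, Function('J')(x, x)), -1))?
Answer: Rational(-136, 7) ≈ -19.429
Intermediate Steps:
Function('J')(W, C) = Mul(W, Add(C, W))
Function('S')(x) = Mul(2, x, Pow(Add(x, Mul(2, Pow(x, 2))), -1)) (Function('S')(x) = Mul(Add(x, x), Pow(Add(x, Mul(x, Add(x, x))), -1)) = Mul(Mul(2, x), Pow(Add(x, Mul(x, Mul(2, x))), -1)) = Mul(Mul(2, x), Pow(Add(x, Mul(2, Pow(x, 2))), -1)) = Mul(2, x, Pow(Add(x, Mul(2, Pow(x, 2))), -1)))
Mul(Function('S')(3), -68) = Mul(Mul(2, Pow(Add(1, Mul(2, 3)), -1)), -68) = Mul(Mul(2, Pow(Add(1, 6), -1)), -68) = Mul(Mul(2, Pow(7, -1)), -68) = Mul(Mul(2, Rational(1, 7)), -68) = Mul(Rational(2, 7), -68) = Rational(-136, 7)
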